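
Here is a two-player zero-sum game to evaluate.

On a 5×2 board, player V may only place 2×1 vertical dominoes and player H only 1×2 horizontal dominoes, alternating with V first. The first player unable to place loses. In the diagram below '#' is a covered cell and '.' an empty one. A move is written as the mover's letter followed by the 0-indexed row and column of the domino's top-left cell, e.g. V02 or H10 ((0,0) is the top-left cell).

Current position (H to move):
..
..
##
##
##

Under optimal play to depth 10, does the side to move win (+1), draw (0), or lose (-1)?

ply 1, H at ../../##/##/## | H00=+1→##/../##/##/##*; H10=+1→../##/##/##/##
ply 2: ##/../##/##/## is terminal -1 (V); from ../../##/##/## depth 10

value(../../##/##/##, H) = +1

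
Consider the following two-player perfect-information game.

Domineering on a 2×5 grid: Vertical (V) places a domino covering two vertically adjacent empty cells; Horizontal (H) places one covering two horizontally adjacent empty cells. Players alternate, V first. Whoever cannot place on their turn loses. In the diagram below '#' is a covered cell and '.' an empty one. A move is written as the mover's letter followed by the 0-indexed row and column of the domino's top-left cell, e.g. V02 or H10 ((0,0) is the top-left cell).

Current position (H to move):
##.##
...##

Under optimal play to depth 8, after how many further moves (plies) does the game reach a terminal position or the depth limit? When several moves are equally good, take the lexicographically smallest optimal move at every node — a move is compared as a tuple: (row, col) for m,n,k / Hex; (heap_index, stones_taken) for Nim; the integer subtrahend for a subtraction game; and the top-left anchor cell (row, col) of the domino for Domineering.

[##.##/...##] H move#1: H10:-1/##.##/##.##, H11:+1/##.##/.####*
[##.##/.####] end (terminal -1, V#2); searched ##.##/...## to 8

PV length from [##.##/...##]: 1 ply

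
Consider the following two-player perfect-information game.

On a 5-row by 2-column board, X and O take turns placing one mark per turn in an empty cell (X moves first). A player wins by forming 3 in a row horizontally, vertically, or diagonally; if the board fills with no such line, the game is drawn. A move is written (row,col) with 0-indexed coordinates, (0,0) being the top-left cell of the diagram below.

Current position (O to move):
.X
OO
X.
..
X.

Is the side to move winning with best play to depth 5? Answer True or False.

ply 1, O at .X/OO/X./../X. | (0,0)=-1→OX/OO/X./../X.; (2,1)=-1→.X/OO/XO/../X.; (3,0)=+0→.X/OO/X./O./X.*; (3,1)=-1→.X/OO/X./.O/X.; (4,1)=-1→.X/OO/X./../XO
ply 2, X at .X/OO/X./O./X. | (0,0)=+0→XX/OO/X./O./X.*; (2,1)=+0→.X/OO/XX/O./X.; (3,1)=+0→.X/OO/X./OX/X.; (4,1)=+0→.X/OO/X./O./XX
ply 3, O at XX/OO/X./O./X. | (2,1)=+0→XX/OO/XO/O./X.*; (3,1)=+0→XX/OO/X./OO/X.; (4,1)=+0→XX/OO/X./O./XO
ply 4, X at XX/OO/XO/O./X. | (3,1)=+0→XX/OO/XO/OX/X.*; (4,1)=-1→XX/OO/XO/O./XX
ply 5, O at XX/OO/XO/OX/X. | (4,1)=+0→XX/OO/XO/OX/XO*
ply 6: XX/OO/XO/OX/XO is terminal +0 (X); from .X/OO/X./../X. depth 5

O winning at [.X/OO/X./../X.]: False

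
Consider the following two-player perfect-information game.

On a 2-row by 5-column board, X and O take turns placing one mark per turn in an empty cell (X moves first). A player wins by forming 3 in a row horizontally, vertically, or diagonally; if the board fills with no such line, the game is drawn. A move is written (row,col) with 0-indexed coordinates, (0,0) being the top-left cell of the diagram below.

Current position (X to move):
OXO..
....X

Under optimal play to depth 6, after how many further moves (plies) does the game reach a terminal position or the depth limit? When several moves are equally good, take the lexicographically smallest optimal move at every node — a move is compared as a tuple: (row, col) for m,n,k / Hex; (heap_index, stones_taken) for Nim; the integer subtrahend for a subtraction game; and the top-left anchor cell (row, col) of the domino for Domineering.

p1 X@[OXO../....X]: (0,3)[OXOX./....X]+0* (0,4)[OXO.X/....X]+0 (1,0)[OXO../X...X]+0 (1,1)[OXO../.X..X]+0 (1,2)[OXO../..X.X]+0 (1,3)[OXO../...XX]+0
p2 O@[OXOX./....X]: (0,4)[OXOXO/....X]+0* (1,0)[OXOX./O...X]+0 (1,1)[OXOX./.O..X]+0 (1,2)[OXOX./..O.X]+0 (1,3)[OXOX./...OX]+0
p3 X@[OXOXO/....X]: (1,0)[OXOXO/X...X]+0* (1,1)[OXOXO/.X..X]+0 (1,2)[OXOXO/..X.X]+0 (1,3)[OXOXO/...XX]+0
p4 O@[OXOXO/X...X]: (1,1)[OXOXO/XO..X]+0* (1,2)[OXOXO/X.O.X]+0 (1,3)[OXOXO/X..OX]+0
p5 X@[OXOXO/XO..X]: (1,2)[OXOXO/XOX.X]+0* (1,3)[OXOXO/XO.XX]+0
p6 O@[OXOXO/XOX.X]: (1,3)[OXOXO/XOXOX]+0*
p7 X@[OXOXO/XOXOX] terminal +0; root [OXO../....X] d6

PV length from [OXO../....X]: 6 plies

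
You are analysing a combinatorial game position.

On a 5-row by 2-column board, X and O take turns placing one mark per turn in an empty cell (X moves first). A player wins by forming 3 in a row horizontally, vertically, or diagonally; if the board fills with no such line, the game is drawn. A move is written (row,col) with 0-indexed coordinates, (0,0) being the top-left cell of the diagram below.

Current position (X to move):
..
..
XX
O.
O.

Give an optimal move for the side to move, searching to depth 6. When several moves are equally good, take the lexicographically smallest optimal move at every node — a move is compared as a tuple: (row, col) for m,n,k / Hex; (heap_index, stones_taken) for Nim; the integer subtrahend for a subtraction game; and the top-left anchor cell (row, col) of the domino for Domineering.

X's best at [../../XX/O./O.]: (0,0)

[../../XX/O./O.] X move#1: (0,0):+1/X./../XX/O./O.*, (0,1):+0/.X/../XX/O./O., (1,0):+1/../X./XX/O./O., (1,1):+1/../.X/XX/O./O., (3,1):+1/../../XX/OX/O., (4,1):+0/../../XX/O./OX
[X./../XX/O./O.] O move#2: (0,1):-1/XO/../XX/O./O.*, (1,0):-1/X./O./XX/O./O., (1,1):-1/X./.O/XX/O./O., (3,1):-1/X./../XX/OO/O., (4,1):-1/X./../XX/O./OO
[XO/../XX/O./O.] X move#3: (1,0):+1/XO/X./XX/O./O.*, (1,1):+1/XO/.X/XX/O./O., (3,1):+1/XO/../XX/OX/O., (4,1):+1/XO/../XX/O./OX
[XO/X./XX/O./O.] end (terminal -1, O#4); searched ../../XX/O./O. to 6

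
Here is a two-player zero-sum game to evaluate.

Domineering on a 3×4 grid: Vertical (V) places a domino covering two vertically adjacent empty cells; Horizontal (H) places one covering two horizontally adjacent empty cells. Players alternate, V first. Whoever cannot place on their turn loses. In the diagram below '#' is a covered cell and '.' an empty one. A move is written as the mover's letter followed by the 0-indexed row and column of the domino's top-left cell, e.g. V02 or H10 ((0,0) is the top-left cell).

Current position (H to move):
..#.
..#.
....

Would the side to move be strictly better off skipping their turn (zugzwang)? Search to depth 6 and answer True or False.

p1 H@[..#./..#./....]: H00[###./..#./....]-1 H10[..#./###./....]+1* H20[..#./..#./##..]-1 H21[..#./..#./.##.]-1 H22[..#./..#./..##]-1
p2 V@[..#./###./....]: V03[..##/####/....]-1* V13[..#./####/...#]-1
p3 H@[..##/####/....]: H00[####/####/....]+1* H20[..##/####/##..]+1 H21[..##/####/.##.]+1 H22[..##/####/..##]+1
p4 V@[####/####/....] terminal -1; root [..#./..#./....] d6
suppose H passes — search the same position with V to move:
pass> p1 V@[..#./..#./....]: V00[#.#./#.#./....]+1* V01[.##./.##./....]+1 V03[..##/..##/....]-1 V10[..#./#.#./#...]+1 V11[..#./.##./.#..]+1 V13[..#./..##/...#]-1
pass> p2 H@[#.#./#.#./....]: H20[#.#./#.#./##..]-1* H21[#.#./#.#./.##.]-1 H22[#.#./#.#./..##]-1
pass> p3 V@[#.#./#.#./##..]: V01[###./###./##..]+1* V03[#.##/#.##/##..]+1 V13[#.#./#.##/##.#]+1
pass> p4 H@[###./###./##..]: H22[###./###./####]-1*
pass> p5 V@[###./###./####]: V03[####/####/####]+1*
pass> p6 H@[####/####/####] terminal -1; root [..#./..#./....] d6
for H: play +1, pass -1

zugzwang(..#./..#./...., H) = False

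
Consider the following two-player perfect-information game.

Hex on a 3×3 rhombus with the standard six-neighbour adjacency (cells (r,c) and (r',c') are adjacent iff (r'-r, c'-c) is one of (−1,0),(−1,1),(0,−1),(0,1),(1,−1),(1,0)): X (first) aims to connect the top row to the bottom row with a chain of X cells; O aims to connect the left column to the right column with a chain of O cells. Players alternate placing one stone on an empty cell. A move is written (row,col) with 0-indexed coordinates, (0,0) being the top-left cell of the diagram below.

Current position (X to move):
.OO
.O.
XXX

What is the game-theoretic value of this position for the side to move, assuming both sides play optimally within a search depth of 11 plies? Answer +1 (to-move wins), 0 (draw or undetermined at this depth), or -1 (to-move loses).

[.OO/.O./XXX] X move#1: (0,0):-1/XOO/.O./XXX*, (1,0):-1/.OO/XO./XXX, (1,2):-1/.OO/.OX/XXX
[XOO/.O./XXX] O move#2: (1,0):+1/XOO/OO./XXX*, (1,2):-1/XOO/.OO/XXX
[XOO/OO./XXX] end (terminal -1, X#3); searched .OO/.O./XXX to 11

value(.OO/.O./XXX, X) = -1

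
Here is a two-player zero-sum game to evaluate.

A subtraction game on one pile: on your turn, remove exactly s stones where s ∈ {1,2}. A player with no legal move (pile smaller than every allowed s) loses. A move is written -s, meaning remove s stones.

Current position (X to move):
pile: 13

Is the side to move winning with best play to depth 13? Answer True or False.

X winning at [13]: True

[13] X move#1: -1:+1/12*, -2:-1/11
[12] O move#2: -1:-1/11*, -2:-1/10
[11] X move#3: -1:-1/10, -2:+1/9*
[9] O move#4: -1:-1/8*, -2:-1/7
[8] X move#5: -1:-1/7, -2:+1/6*
[6] O move#6: -1:-1/5*, -2:-1/4
[5] X move#7: -1:-1/4, -2:+1/3*
[3] O move#8: -1:-1/2*, -2:-1/1
[2] X move#9: -1:-1/1, -2:+1/0*
[0] end (terminal -1, O#10); searched 13 to 13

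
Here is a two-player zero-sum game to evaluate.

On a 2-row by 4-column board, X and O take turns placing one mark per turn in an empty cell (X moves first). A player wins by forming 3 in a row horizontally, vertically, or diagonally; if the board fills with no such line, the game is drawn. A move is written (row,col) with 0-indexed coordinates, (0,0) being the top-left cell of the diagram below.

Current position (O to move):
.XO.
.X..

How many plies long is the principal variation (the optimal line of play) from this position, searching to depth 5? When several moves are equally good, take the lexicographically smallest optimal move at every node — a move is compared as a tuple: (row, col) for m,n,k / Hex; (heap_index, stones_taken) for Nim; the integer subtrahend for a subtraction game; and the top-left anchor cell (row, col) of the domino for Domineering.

PV length from [.XO./.X..]: 5 plies

[.XO./.X..] O move#1: (0,0):-1/OXO./.X.., (0,3):-1/.XOO/.X.., (1,0):+0/.XO./OX..*, (1,2):+0/.XO./.XO., (1,3):+0/.XO./.X.O
[.XO./OX..] X move#2: (0,0):+0/XXO./OX..*, (0,3):+0/.XOX/OX.., (1,2):+0/.XO./OXX., (1,3):+0/.XO./OX.X
[XXO./OX..] O move#3: (0,3):+0/XXOO/OX..*, (1,2):+0/XXO./OXO., (1,3):+0/XXO./OX.O
[XXOO/OX..] X move#4: (1,2):+0/XXOO/OXX.*, (1,3):+0/XXOO/OX.X
[XXOO/OXX.] O move#5: (1,3):+0/XXOO/OXXO*
[XXOO/OXXO] end (terminal +0, X#6); searched .XO./.X.. to 5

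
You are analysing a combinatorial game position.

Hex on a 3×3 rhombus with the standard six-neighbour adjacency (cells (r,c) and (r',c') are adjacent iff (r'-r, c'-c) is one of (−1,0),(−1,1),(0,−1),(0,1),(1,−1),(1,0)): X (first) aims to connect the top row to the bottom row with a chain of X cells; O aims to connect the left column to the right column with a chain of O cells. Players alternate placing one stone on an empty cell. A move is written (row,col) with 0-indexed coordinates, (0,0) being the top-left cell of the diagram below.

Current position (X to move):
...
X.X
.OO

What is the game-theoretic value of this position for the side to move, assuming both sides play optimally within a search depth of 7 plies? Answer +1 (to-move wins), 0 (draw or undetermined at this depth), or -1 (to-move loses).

[.../X.X/.OO] X move#1: (0,0):-1/X../X.X/.OO, (0,1):-1/.X./X.X/.OO, (0,2):-1/..X/X.X/.OO, (1,1):-1/.../XXX/.OO, (2,0):+1/.../X.X/XOO*
[.../X.X/XOO] O move#2: (0,0):-1/O../X.X/XOO*, (0,1):-1/.O./X.X/XOO, (0,2):-1/..O/X.X/XOO, (1,1):-1/.../XOX/XOO
[O../X.X/XOO] X move#3: (0,1):+1/OX./X.X/XOO*, (0,2):+1/O.X/X.X/XOO, (1,1):+1/O../XXX/XOO
[OX./X.X/XOO] end (terminal -1, O#4); searched .../X.X/.OO to 7

value(.../X.X/.OO, X) = +1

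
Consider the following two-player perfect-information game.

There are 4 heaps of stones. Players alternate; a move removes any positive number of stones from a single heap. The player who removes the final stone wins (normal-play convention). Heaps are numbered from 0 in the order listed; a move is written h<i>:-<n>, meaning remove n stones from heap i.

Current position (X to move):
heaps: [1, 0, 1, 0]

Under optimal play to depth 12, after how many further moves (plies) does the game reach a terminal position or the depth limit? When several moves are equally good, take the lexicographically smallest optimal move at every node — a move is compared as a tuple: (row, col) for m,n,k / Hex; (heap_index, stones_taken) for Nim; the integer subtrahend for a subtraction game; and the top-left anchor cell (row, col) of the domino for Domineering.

[(1,0,1,0)] X move#1: h0:-1:-1/(0,0,1,0)*, h2:-1:-1/(1,0,0,0)
[(0,0,1,0)] O move#2: h2:-1:+1/(0,0,0,0)*
[(0,0,0,0)] end (terminal -1, X#3); searched (1,0,1,0) to 12

PV length from [(1,0,1,0)]: 2 plies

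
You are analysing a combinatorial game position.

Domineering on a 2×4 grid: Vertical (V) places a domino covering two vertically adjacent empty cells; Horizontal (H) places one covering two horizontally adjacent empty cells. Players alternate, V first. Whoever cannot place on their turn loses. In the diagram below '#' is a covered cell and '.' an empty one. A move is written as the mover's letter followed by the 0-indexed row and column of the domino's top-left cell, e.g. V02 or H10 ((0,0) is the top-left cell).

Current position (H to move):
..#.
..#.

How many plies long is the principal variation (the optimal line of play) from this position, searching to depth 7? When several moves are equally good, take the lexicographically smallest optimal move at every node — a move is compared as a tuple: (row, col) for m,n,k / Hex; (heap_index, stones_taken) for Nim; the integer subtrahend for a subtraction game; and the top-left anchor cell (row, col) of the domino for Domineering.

PV length from [..#./..#.]: 3 plies

[..#./..#.] H move#1: H00:+1/###./..#.*, H10:+1/..#./###.
[###./..#.] V move#2: V03:-1/####/..##*
[####/..##] H move#3: H10:+1/####/####*
[####/####] end (terminal -1, V#4); searched ..#./..#. to 7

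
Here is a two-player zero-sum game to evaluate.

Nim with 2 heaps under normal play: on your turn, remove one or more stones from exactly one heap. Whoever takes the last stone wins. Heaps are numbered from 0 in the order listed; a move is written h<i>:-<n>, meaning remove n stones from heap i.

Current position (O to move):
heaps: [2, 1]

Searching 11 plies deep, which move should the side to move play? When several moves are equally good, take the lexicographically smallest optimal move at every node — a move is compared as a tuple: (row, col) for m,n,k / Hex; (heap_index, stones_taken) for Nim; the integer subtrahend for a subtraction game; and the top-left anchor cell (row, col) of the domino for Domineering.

O's best at [(2,1)]: h0:-1

p1 O@[(2,1)]: h0:-1[(1,1)]+1* h0:-2[(0,1)]-1 h1:-1[(2,0)]-1
p2 X@[(1,1)]: h0:-1[(0,1)]-1* h1:-1[(1,0)]-1
p3 O@[(0,1)]: h1:-1[(0,0)]+1*
p4 X@[(0,0)] terminal -1; root [(2,1)] d11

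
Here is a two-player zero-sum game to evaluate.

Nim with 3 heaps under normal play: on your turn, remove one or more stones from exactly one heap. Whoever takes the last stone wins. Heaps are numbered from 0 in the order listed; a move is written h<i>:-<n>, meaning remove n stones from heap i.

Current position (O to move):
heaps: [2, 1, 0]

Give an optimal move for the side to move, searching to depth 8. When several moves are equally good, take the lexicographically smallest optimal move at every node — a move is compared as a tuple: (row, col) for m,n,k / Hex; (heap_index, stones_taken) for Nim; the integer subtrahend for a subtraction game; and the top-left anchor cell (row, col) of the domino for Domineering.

ply 1, O at (2,1,0) | h0:-1=+1→(1,1,0)*; h0:-2=-1→(0,1,0); h1:-1=-1→(2,0,0)
ply 2, X at (1,1,0) | h0:-1=-1→(0,1,0)*; h1:-1=-1→(1,0,0)
ply 3, O at (0,1,0) | h1:-1=+1→(0,0,0)*
ply 4: (0,0,0) is terminal -1 (X); from (2,1,0) depth 8

O's best at [(2,1,0)]: h0:-1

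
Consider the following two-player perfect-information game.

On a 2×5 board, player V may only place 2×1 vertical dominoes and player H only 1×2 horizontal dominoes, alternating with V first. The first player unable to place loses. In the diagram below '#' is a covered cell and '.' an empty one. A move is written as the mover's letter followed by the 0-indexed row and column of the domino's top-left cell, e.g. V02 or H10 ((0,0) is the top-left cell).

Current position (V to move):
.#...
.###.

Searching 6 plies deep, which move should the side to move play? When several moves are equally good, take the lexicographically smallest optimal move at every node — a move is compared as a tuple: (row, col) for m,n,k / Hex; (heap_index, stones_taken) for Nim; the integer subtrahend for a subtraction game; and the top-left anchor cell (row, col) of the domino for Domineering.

[.#.../.###.] V move#1: V00:-1/##.../####., V04:+1/.#..#/.####*
[.#..#/.####] H move#2: H02:-1/.####/.####*
[.####/.####] V move#3: V00:+1/#####/#####*
[#####/#####] end (terminal -1, H#4); searched .#.../.###. to 6

V's best at [.#.../.###.]: V04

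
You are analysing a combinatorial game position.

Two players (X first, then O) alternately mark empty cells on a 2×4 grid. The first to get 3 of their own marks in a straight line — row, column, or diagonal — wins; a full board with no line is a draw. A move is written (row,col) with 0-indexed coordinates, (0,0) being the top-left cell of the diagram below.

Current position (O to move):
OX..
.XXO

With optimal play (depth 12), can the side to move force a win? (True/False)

O winning at [OX../.XXO]: False

ply 1, O at OX../.XXO | (0,2)=-1→OXO./.XXO; (0,3)=-1→OX.O/.XXO; (1,0)=+0→OX../OXXO*
ply 2, X at OX../OXXO | (0,2)=+0→OXX./OXXO*; (0,3)=+0→OX.X/OXXO
ply 3, O at OXX./OXXO | (0,3)=+0→OXXO/OXXO*
ply 4: OXXO/OXXO is terminal +0 (X); from OX../.XXO depth 12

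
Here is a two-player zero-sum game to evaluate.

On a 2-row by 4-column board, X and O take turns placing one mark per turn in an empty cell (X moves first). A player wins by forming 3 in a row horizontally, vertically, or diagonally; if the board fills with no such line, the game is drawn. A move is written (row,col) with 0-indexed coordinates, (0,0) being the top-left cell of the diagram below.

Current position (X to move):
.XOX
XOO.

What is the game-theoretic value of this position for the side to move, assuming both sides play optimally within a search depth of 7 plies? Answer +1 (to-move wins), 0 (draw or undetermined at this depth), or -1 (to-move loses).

value(.XOX/XOO., X) = 0

[.XOX/XOO.] X move#1: (0,0):-1/XXOX/XOO., (1,3):+0/.XOX/XOOX*
[.XOX/XOOX] O move#2: (0,0):+0/OXOX/XOOX*
[OXOX/XOOX] end (terminal +0, X#3); searched .XOX/XOO. to 7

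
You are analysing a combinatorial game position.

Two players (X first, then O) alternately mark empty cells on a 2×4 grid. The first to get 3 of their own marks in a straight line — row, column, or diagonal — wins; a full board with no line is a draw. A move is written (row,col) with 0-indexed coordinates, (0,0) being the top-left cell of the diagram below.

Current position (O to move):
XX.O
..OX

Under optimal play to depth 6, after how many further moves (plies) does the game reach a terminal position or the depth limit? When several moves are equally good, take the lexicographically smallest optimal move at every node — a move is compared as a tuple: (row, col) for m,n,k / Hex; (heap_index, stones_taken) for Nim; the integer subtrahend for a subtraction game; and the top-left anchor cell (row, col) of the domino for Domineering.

PV length from [XX.O/..OX]: 3 plies

p1 O@[XX.O/..OX]: (0,2)[XXOO/..OX]+0* (1,0)[XX.O/O.OX]-1 (1,1)[XX.O/.OOX]-1
p2 X@[XXOO/..OX]: (1,0)[XXOO/X.OX]+0* (1,1)[XXOO/.XOX]+0
p3 O@[XXOO/X.OX]: (1,1)[XXOO/XOOX]+0*
p4 X@[XXOO/XOOX] terminal +0; root [XX.O/..OX] d6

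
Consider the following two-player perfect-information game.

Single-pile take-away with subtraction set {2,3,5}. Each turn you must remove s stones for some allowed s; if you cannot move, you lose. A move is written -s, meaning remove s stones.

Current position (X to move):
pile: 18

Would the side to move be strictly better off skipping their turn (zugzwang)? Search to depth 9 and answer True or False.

zugzwang(18, X) = False

[18] X move#1: -2:-1/16, -3:+1/15*, -5:-1/13
[15] O move#2: -2:-1/13*, -3:-1/12, -5:-1/10
[13] X move#3: -2:-1/11, -3:-1/10, -5:+1/8*
[8] O move#4: -2:-1/6*, -3:-1/5, -5:-1/3
[6] X move#5: -2:-1/4, -3:-1/3, -5:+1/1*
[1] end (terminal -1, O#6); searched 18 to 9
if X skipped the turn, O would face:
~ [18] O move#1: -2:-1/16, -3:+1/15*, -5:-1/13
~ [15] X move#2: -2:-1/13*, -3:-1/12, -5:-1/10
~ [13] O move#3: -2:-1/11, -3:-1/10, -5:+1/8*
~ [8] X move#4: -2:-1/6*, -3:-1/5, -5:-1/3
~ [6] O move#5: -2:-1/4, -3:-1/3, -5:+1/1*
~ [1] end (terminal -1, X#6); searched 18 to 9
compare (X): move=+1 vs pass=-1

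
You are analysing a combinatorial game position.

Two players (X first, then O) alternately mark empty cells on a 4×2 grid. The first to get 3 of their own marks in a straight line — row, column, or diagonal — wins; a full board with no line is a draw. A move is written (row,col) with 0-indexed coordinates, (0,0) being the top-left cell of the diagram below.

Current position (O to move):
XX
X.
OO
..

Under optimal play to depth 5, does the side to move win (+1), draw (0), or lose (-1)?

p1 O@[XX/X./OO/..]: (1,1)[XX/XO/OO/..]+0* (3,0)[XX/X./OO/O.]+0 (3,1)[XX/X./OO/.O]+0
p2 X@[XX/XO/OO/..]: (3,0)[XX/XO/OO/X.]-1 (3,1)[XX/XO/OO/.X]+0*
p3 O@[XX/XO/OO/.X]: (3,0)[XX/XO/OO/OX]+0*
p4 X@[XX/XO/OO/OX] terminal +0; root [XX/X./OO/..] d5

value(XX/X./OO/.., O) = 0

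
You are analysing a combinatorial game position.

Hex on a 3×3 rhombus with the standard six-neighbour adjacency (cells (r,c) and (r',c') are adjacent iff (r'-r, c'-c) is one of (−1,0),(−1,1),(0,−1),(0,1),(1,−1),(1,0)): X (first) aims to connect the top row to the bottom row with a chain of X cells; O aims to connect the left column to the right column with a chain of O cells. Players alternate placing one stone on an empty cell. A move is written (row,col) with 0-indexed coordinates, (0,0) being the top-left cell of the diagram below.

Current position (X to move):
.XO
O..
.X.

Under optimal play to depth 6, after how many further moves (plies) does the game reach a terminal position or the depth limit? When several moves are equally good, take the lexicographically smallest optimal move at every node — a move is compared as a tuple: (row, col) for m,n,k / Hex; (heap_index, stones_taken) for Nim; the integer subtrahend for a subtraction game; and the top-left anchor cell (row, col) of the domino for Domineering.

ply 1, X at .XO/O../.X. | (0,0)=-1→XXO/O../.X.; (1,1)=+1→.XO/OX./.X.*; (1,2)=-1→.XO/O.X/.X.; (2,0)=-1→.XO/O../XX.; (2,2)=-1→.XO/O../.XX
ply 2: .XO/OX./.X. is terminal -1 (O); from .XO/O../.X. depth 6

PV length from [.XO/O../.X.]: 1 ply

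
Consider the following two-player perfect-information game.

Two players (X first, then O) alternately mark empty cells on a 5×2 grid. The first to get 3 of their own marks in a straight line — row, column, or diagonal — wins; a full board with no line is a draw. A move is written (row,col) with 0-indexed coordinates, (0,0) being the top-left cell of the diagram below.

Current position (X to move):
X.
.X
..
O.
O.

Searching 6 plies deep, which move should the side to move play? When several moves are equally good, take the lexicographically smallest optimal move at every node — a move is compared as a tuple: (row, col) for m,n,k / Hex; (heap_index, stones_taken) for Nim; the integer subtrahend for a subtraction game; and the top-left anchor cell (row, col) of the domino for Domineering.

[X./.X/../O./O.] X move#1: (0,1):-1/XX/.X/../O./O., (1,0):-1/X./XX/../O./O., (2,0):+1/X./.X/X./O./O.*, (2,1):-1/X./.X/.X/O./O., (3,1):-1/X./.X/../OX/O., (4,1):-1/X./.X/../O./OX
[X./.X/X./O./O.] O move#2: (0,1):-1/XO/.X/X./O./O.*, (1,0):-1/X./OX/X./O./O., (2,1):-1/X./.X/XO/O./O., (3,1):-1/X./.X/X./OO/O., (4,1):-1/X./.X/X./O./OO
[XO/.X/X./O./O.] X move#3: (1,0):+1/XO/XX/X./O./O.*, (2,1):+1/XO/.X/XX/O./O., (3,1):+1/XO/.X/X./OX/O., (4,1):+0/XO/.X/X./O./OX
[XO/XX/X./O./O.] end (terminal -1, O#4); searched X./.X/../O./O. to 6

X's best at [X./.X/../O./O.]: (2,0)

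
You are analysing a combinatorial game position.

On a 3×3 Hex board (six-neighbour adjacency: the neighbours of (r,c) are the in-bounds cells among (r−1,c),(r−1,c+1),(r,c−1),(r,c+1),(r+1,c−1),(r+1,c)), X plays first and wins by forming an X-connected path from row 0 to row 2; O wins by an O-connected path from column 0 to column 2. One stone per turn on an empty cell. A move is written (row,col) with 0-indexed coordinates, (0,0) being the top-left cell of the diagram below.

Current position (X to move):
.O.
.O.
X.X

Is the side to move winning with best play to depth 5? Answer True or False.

X winning at [.O./.O./X.X]: False

[.O./.O./X.X] X move#1: (0,0):-1/XO./.O./X.X*, (0,2):-1/.OX/.O./X.X, (1,0):-1/.O./XO./X.X, (1,2):-1/.O./.OX/X.X, (2,1):-1/.O./.O./XXX
[XO./.O./X.X] O move#2: (0,2):-1/XOO/.O./X.X, (1,0):+1/XO./OO./X.X*, (1,2):-1/XO./.OO/X.X, (2,1):-1/XO./.O./XOX
[XO./OO./X.X] X move#3: (0,2):-1/XOX/OO./X.X*, (1,2):-1/XO./OOX/X.X, (2,1):-1/XO./OO./XXX
[XOX/OO./X.X] O move#4: (1,2):+1/XOX/OOO/X.X*, (2,1):-1/XOX/OO./XOX
[XOX/OOO/X.X] end (terminal -1, X#5); searched .O./.O./X.X to 5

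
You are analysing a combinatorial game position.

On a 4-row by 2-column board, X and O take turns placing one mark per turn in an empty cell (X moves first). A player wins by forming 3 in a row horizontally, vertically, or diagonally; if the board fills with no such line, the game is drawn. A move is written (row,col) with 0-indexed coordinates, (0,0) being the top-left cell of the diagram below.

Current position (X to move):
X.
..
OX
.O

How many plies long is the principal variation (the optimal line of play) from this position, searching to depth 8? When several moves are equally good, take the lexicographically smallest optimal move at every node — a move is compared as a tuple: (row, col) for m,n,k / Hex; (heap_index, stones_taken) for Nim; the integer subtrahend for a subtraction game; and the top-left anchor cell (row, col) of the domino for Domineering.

ply 1, X at X./../OX/.O | (0,1)=+0→XX/../OX/.O*; (1,0)=+0→X./X./OX/.O; (1,1)=+0→X./.X/OX/.O; (3,0)=+0→X./../OX/XO
ply 2, O at XX/../OX/.O | (1,0)=-1→XX/O./OX/.O; (1,1)=+0→XX/.O/OX/.O*; (3,0)=-1→XX/../OX/OO
ply 3, X at XX/.O/OX/.O | (1,0)=+0→XX/XO/OX/.O*; (3,0)=+0→XX/.O/OX/XO
ply 4, O at XX/XO/OX/.O | (3,0)=+0→XX/XO/OX/OO*
ply 5: XX/XO/OX/OO is terminal +0 (X); from X./../OX/.O depth 8

PV length from [X./../OX/.O]: 4 plies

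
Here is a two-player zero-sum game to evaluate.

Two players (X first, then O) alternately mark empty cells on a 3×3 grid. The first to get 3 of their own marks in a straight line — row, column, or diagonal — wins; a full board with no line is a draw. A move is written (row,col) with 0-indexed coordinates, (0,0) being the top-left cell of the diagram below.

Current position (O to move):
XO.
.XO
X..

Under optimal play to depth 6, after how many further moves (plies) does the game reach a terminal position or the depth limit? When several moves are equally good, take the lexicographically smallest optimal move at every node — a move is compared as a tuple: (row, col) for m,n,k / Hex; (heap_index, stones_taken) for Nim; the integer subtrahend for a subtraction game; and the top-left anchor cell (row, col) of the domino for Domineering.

ply 1, O at XO./.XO/X.. | (0,2)=-1→XOO/.XO/X..*; (1,0)=-1→XO./OXO/X..; (2,1)=-1→XO./.XO/XO.; (2,2)=-1→XO./.XO/X.O
ply 2, X at XOO/.XO/X.. | (1,0)=+1→XOO/XXO/X..*; (2,1)=-1→XOO/.XO/XX.; (2,2)=+1→XOO/.XO/X.X
ply 3: XOO/XXO/X.. is terminal -1 (O); from XO./.XO/X.. depth 6

PV length from [XO./.XO/X..]: 2 plies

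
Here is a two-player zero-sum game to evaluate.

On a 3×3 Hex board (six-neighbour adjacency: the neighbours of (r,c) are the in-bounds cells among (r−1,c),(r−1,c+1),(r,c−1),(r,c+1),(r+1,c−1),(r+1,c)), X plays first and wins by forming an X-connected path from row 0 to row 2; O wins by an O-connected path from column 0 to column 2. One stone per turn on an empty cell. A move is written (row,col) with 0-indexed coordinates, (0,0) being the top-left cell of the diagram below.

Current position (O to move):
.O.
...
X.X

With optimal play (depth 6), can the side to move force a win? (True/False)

[.O./.../X.X] O move#1: (0,0):-1/OO./.../X.X, (0,2):+1/.OO/.../X.X*, (1,0):-1/.O./O../X.X, (1,1):+1/.O./.O./X.X, (1,2):+1/.O./..O/X.X, (2,1):-1/.O./.../XOX
[.OO/.../X.X] X move#2: (0,0):-1/XOO/.../X.X*, (1,0):-1/.OO/X../X.X, (1,1):-1/.OO/.X./X.X, (1,2):-1/.OO/..X/X.X, (2,1):-1/.OO/.../XXX
[XOO/.../X.X] O move#3: (1,0):+1/XOO/O../X.X*, (1,1):-1/XOO/.O./X.X, (1,2):-1/XOO/..O/X.X, (2,1):-1/XOO/.../XOX
[XOO/O../X.X] end (terminal -1, X#4); searched .O./.../X.X to 6

O winning at [.O./.../X.X]: True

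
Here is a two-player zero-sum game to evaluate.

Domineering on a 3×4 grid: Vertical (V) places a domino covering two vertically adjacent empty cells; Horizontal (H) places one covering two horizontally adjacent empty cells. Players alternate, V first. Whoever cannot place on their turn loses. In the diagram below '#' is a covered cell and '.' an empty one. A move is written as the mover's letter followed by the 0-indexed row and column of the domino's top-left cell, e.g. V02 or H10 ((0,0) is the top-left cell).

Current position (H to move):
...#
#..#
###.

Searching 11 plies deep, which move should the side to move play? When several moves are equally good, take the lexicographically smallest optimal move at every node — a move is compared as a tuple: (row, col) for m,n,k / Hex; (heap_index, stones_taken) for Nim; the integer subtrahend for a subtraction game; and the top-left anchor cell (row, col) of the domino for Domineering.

[...#/#..#/###.] H move#1: H00:-1/##.#/#..#/###., H01:+1/.###/#..#/###.*, H11:+1/...#/####/###.
[.###/#..#/###.] end (terminal -1, V#2); searched ...#/#..#/###. to 11

H's best at [...#/#..#/###.]: H01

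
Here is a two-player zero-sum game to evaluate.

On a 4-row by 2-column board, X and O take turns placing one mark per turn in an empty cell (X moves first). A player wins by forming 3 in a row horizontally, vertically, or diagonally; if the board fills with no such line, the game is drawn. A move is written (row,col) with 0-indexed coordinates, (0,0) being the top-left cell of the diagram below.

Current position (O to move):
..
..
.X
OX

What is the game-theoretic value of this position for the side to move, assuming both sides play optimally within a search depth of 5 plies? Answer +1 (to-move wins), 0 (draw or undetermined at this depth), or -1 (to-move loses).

ply 1, O at ../../.X/OX | (0,0)=-1→O./../.X/OX; (0,1)=-1→.O/../.X/OX; (1,0)=-1→../O./.X/OX; (1,1)=+0→../.O/.X/OX*; (2,0)=-1→../../OX/OX
ply 2, X at ../.O/.X/OX | (0,0)=+0→X./.O/.X/OX*; (0,1)=+0→.X/.O/.X/OX; (1,0)=+0→../XO/.X/OX; (2,0)=+0→../.O/XX/OX
ply 3, O at X./.O/.X/OX | (0,1)=+0→XO/.O/.X/OX*; (1,0)=+0→X./OO/.X/OX; (2,0)=+0→X./.O/OX/OX
ply 4, X at XO/.O/.X/OX | (1,0)=+0→XO/XO/.X/OX*; (2,0)=+0→XO/.O/XX/OX
ply 5, O at XO/XO/.X/OX | (2,0)=+0→XO/XO/OX/OX*
ply 6: XO/XO/OX/OX is terminal +0 (X); from ../../.X/OX depth 5

value(../../.X/OX, O) = 0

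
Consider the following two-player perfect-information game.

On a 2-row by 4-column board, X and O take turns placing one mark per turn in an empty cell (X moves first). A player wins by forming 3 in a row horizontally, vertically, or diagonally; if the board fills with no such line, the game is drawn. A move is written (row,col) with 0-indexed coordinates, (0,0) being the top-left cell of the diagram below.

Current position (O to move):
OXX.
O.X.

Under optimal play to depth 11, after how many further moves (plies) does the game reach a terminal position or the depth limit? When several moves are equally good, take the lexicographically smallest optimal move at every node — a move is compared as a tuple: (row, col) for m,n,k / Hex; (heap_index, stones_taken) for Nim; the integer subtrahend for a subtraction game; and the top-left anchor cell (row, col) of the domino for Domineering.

p1 O@[OXX./O.X.]: (0,3)[OXXO/O.X.]+0* (1,1)[OXX./OOX.]-1 (1,3)[OXX./O.XO]-1
p2 X@[OXXO/O.X.]: (1,1)[OXXO/OXX.]+0* (1,3)[OXXO/O.XX]+0
p3 O@[OXXO/OXX.]: (1,3)[OXXO/OXXO]+0*
p4 X@[OXXO/OXXO] terminal +0; root [OXX./O.X.] d11

PV length from [OXX./O.X.]: 3 plies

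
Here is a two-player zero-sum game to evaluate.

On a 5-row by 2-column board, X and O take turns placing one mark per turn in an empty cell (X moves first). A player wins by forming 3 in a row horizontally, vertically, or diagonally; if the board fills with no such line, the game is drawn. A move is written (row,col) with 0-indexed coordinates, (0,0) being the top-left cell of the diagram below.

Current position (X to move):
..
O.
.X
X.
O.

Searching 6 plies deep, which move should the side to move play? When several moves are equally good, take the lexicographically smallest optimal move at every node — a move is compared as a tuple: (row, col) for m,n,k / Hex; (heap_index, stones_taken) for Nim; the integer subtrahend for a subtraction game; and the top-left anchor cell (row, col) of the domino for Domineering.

X's best at [../O./.X/X./O.]: (1,1)

ply 1, X at ../O./.X/X./O. | (0,0)=+0→X./O./.X/X./O.; (0,1)=+0→.X/O./.X/X./O.; (1,1)=+1→../OX/.X/X./O.*; (2,0)=+0→../O./XX/X./O.; (3,1)=+1→../O./.X/XX/O.; (4,1)=+0→../O./.X/X./OX
ply 2, O at ../OX/.X/X./O. | (0,0)=-1→O./OX/.X/X./O.*; (0,1)=-1→.O/OX/.X/X./O.; (2,0)=-1→../OX/OX/X./O.; (3,1)=-1→../OX/.X/XO/O.; (4,1)=-1→../OX/.X/X./OO
ply 3, X at O./OX/.X/X./O. | (0,1)=+1→OX/OX/.X/X./O.*; (2,0)=+1→O./OX/XX/X./O.; (3,1)=+1→O./OX/.X/XX/O.; (4,1)=-1→O./OX/.X/X./OX
ply 4: OX/OX/.X/X./O. is terminal -1 (O); from ../O./.X/X./O. depth 6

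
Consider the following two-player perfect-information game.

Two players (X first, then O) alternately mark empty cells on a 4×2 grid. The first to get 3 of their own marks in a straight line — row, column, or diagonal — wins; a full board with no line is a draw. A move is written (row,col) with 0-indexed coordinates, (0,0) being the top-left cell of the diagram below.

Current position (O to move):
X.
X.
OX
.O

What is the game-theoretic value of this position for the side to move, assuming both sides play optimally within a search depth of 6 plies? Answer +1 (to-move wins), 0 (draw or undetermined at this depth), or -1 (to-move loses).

value(X./X./OX/.O, O) = 0

[X./X./OX/.O] O move#1: (0,1):+0/XO/X./OX/.O*, (1,1):+0/X./XO/OX/.O, (3,0):+0/X./X./OX/OO
[XO/X./OX/.O] X move#2: (1,1):+0/XO/XX/OX/.O*, (3,0):+0/XO/X./OX/XO
[XO/XX/OX/.O] O move#3: (3,0):+0/XO/XX/OX/OO*
[XO/XX/OX/OO] end (terminal +0, X#4); searched X./X./OX/.O to 6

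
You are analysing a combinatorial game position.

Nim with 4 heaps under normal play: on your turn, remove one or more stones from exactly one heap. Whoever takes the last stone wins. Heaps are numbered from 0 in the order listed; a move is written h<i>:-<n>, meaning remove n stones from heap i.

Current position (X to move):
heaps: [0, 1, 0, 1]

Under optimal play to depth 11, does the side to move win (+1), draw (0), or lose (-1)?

value((0,1,0,1), X) = -1

p1 X@[(0,1,0,1)]: h1:-1[(0,0,0,1)]-1* h3:-1[(0,1,0,0)]-1
p2 O@[(0,0,0,1)]: h3:-1[(0,0,0,0)]+1*
p3 X@[(0,0,0,0)] terminal -1; root [(0,1,0,1)] d11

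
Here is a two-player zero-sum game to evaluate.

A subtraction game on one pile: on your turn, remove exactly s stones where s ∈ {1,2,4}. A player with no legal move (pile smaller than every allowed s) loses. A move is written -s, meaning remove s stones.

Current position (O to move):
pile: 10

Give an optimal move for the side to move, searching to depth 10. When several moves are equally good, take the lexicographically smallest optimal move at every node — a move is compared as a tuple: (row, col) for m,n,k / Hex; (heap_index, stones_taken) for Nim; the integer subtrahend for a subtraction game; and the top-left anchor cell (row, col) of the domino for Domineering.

p1 O@[10]: -1[9]+1* -2[8]-1 -4[6]+1
p2 X@[9]: -1[8]-1* -2[7]-1 -4[5]-1
p3 O@[8]: -1[7]-1 -2[6]+1* -4[4]-1
p4 X@[6]: -1[5]-1* -2[4]-1 -4[2]-1
p5 O@[5]: -1[4]-1 -2[3]+1* -4[1]-1
p6 X@[3]: -1[2]-1* -2[1]-1
p7 O@[2]: -1[1]-1 -2[0]+1*
p8 X@[0] terminal -1; root [10] d10

O's best at [10]: -1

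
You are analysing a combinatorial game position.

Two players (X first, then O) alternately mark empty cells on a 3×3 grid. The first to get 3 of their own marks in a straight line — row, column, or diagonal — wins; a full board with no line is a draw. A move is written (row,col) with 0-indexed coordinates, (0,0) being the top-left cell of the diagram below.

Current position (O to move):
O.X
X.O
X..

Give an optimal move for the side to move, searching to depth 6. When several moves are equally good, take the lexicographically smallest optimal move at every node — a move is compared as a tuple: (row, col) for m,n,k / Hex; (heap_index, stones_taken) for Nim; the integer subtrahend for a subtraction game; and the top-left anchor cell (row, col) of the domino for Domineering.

p1 O@[O.X/X.O/X..]: (0,1)[OOX/X.O/X..]-1 (1,1)[O.X/XOO/X..]+0* (2,1)[O.X/X.O/XO.]-1 (2,2)[O.X/X.O/X.O]-1
p2 X@[O.X/XOO/X..]: (0,1)[OXX/XOO/X..]-1 (2,1)[O.X/XOO/XX.]-1 (2,2)[O.X/XOO/X.X]+0*
p3 O@[O.X/XOO/X.X]: (0,1)[OOX/XOO/X.X]-1 (2,1)[O.X/XOO/XOX]+0*
p4 X@[O.X/XOO/XOX]: (0,1)[OXX/XOO/XOX]+0*
p5 O@[OXX/XOO/XOX] terminal +0; root [O.X/X.O/X..] d6

O's best at [O.X/X.O/X..]: (1,1)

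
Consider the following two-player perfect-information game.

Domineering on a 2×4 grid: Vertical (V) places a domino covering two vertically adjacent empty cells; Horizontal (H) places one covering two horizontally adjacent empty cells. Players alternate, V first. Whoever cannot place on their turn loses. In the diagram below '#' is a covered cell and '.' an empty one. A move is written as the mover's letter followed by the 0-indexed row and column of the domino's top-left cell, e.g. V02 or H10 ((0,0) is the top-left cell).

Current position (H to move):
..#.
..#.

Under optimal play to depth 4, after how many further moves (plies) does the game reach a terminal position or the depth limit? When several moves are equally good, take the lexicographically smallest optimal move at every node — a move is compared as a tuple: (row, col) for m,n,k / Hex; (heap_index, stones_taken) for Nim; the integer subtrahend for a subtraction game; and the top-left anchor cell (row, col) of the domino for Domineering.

PV length from [..#./..#.]: 3 plies

p1 H@[..#./..#.]: H00[###./..#.]+1* H10[..#./###.]+1
p2 V@[###./..#.]: V03[####/..##]-1*
p3 H@[####/..##]: H10[####/####]+1*
p4 V@[####/####] terminal -1; root [..#./..#.] d4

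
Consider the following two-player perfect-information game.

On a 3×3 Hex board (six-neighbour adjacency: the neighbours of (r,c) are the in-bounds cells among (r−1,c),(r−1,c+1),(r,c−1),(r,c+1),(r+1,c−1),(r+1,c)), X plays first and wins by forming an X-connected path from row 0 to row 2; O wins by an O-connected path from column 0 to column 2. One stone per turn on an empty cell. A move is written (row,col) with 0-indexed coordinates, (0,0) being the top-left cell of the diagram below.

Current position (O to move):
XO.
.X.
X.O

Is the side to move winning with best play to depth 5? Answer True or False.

ply 1, O at XO./.X./X.O | (0,2)=-1→XOO/.X./X.O*; (1,0)=-1→XO./OX./X.O; (1,2)=-1→XO./.XO/X.O; (2,1)=-1→XO./.X./XOO
ply 2, X at XOO/.X./X.O | (1,0)=+1→XOO/XX./X.O*; (1,2)=-1→XOO/.XX/X.O; (2,1)=-1→XOO/.X./XXO
ply 3: XOO/XX./X.O is terminal -1 (O); from XO./.X./X.O depth 5

O winning at [XO./.X./X.O]: False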